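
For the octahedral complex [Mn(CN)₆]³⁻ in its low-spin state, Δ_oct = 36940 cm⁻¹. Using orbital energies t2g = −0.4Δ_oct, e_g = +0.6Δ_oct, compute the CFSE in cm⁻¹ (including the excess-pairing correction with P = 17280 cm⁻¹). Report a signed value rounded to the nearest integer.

Each CN⁻ contributes -1; 6 × (-1) = -6. With overall charge -3, Mn is in the +3 oxidation state.
Group 7 minus oxidation state +3 gives a d⁴ configuration for Mn³⁺.
The d⁴ electrons fill as t2g^4 e_g^0.
CFSE(orbital) = 4×(-0.4Δ_oct) + 0×(0.6Δ_oct) = -1.6Δ_oct; with Δ_oct = 36940 cm⁻¹ that is -59104 cm⁻¹.
Relative to high-spin t2g^3 e_g^1 (0 paired), the low-spin configuration has 1 additional pair, contributing +1 × 17280 = +17280 cm⁻¹.
Combining: -59104 + 17280 = -41824 cm⁻¹.

-41824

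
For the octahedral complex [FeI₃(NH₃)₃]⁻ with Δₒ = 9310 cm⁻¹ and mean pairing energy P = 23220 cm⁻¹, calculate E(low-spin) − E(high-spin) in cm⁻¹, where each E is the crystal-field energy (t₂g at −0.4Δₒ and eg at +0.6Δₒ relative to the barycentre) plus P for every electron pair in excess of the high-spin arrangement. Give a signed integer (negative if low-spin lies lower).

Ligand charges: 3×(-1) from I⁻ and 3×(+0) from NH₃ sum to -3; with overall charge -1, Fe is +2.
Group 8 minus oxidation state +2 gives a d⁶ configuration for Fe²⁺.
In the high-spin limit (t₂g⁴ eg²) the orbital term is -0.4Δₒ = -3724 cm⁻¹, with no excess pairing.
For low-spin the configuration is t₂g⁶ eg⁰: orbital energy -2.4 × 9310 = -22344 cm⁻¹, and 2 additional pairs relative to high-spin add 46440 cm⁻¹, giving 24096 cm⁻¹.
Thus E(LS) − E(HS) = 27820 cm⁻¹.

27820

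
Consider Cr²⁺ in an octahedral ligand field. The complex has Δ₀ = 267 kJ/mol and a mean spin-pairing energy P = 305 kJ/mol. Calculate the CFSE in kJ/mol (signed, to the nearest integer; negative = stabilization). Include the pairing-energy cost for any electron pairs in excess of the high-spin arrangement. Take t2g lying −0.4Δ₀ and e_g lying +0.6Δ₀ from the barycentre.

-160

Cr is in group 6, so Cr²⁺ is d⁴ (6 − 2 = 4).
With Δ₀ < P the complex is high-spin.
That gives t2g^3 e_g^1.
Orbital CFSE = -0.6Δ₀ = -0.6 × 267 = -160 kJ/mol.
High-spin has no excess pairs, so no pairing correction applies.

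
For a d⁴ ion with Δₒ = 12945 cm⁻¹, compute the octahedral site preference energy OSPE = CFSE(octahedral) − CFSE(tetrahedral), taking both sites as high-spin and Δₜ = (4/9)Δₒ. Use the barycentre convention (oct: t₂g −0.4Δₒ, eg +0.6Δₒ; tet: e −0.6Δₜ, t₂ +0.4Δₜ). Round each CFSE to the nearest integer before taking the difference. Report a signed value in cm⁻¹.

-5466

Octahedral (high-spin): t2g^3 e_g^1, CFSE = 3(−0.4) + 1(+0.6) = -0.6Δₒ = -0.6 × 12945 = -7767 cm⁻¹.
In a tetrahedral site the filling is e^2 t2^2: CFSE(tet) = -0.4Δₜ = -0.4 × (4/9)(12945) = -2301 cm⁻¹.
Subtracting, OSPE = -7767 − (-2301) = -5466 cm⁻¹.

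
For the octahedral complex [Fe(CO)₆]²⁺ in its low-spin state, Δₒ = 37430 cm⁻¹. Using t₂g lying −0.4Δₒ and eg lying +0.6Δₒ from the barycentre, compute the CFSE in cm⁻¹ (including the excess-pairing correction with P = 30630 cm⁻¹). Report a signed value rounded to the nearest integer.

-28572

CO is neutral, so the +2 overall charge sits on Fe: oxidation state +2.
Fe²⁺: group 8, so d-count = 8 − 2 = 6.
Configuration: t₂g⁶ eg⁰.
Orbital CFSE = 6(-0.4) + 0(0.6) = -2.4Δₒ = -2.4 × 37430 = -89832 cm⁻¹.
High-spin d⁶ would be t₂g⁴ eg² with 1 pair; low-spin has 3, so 2 excess pairs cost +2P = +61260 cm⁻¹.
Overall CFSE = -89832 + 61260 = -28572 cm⁻¹.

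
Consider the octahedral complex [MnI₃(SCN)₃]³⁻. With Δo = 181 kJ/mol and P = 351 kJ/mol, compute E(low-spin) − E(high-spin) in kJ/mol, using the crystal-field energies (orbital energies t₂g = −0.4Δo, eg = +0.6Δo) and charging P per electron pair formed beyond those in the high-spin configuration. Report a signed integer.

Ligand charges: 3×(-1) from I⁻ and 3×(-1) from SCN⁻ sum to -6; with overall charge -3, Mn is +3.
Group 7 minus oxidation state +3 gives a d⁴ configuration for Mn³⁺.
High-spin: t₂g³ eg¹, CFSE = -0.6Δo = -109 kJ/mol.
For low-spin the configuration is t₂g⁴ eg⁰: orbital energy -1.6 × 181 = -290 kJ/mol, and 1 additional pair relative to high-spin adds 351 kJ/mol, giving 61 kJ/mol.
The difference is 61 − (-109) = 170 kJ/mol, so high-spin lies lower.

170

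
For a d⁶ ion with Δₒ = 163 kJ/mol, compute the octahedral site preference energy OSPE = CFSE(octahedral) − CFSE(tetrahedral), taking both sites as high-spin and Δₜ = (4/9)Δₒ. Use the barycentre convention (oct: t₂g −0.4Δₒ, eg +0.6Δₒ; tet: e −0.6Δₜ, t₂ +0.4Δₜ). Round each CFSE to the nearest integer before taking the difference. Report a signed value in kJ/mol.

Octahedral (high-spin): t₂g⁴ eg², CFSE = 4(−0.4) + 2(+0.6) = -0.4Δₒ = -0.4 × 163 = -65 kJ/mol.
Tetrahedral e³ t₂³ gives -0.6Δₜ = -0.6 × (4/9) × 163 = -43 kJ/mol.
Subtracting, OSPE = -65 − (-43) = -22 kJ/mol.

-22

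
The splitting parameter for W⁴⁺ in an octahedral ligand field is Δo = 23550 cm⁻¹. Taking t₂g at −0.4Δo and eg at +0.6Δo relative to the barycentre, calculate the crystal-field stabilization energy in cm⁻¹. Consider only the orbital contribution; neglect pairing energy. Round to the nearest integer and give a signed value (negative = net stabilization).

-18840

W sits in group 6; removing 4 electrons leaves W⁴⁺ with 6 − 4 = 2 d electrons.
For octahedral d² the high- and low-spin configurations coincide.
The d² electrons fill as t₂g² eg⁰.
The orbital stabilization is -0.8Δo = -0.8 × 23550 = -18840 cm⁻¹.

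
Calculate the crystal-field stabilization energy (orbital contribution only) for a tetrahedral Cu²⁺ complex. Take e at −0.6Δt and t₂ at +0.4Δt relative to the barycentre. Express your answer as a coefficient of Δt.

Cu is in group 11, so Cu²⁺ is d⁹ (11 − 2 = 9).
With tetrahedral geometry the complex is necessarily high-spin.
Configuration: e⁴ t₂⁵.
CFSE = 4(-0.6Δt) + 5(0.4Δt) = -2.4Δt + 2.0Δt = -0.4Δt.

-0.4 Δt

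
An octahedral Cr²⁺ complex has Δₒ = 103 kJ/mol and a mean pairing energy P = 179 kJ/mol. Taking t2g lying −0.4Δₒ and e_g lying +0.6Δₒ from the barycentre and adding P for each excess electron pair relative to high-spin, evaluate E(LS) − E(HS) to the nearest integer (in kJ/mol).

Cr is in group 6, so Cr²⁺ is d⁴ (6 − 2 = 4).
High-spin: t2g^3 e_g^1, CFSE = -0.6Δₒ = -62 kJ/mol.
Low-spin: t2g^4 e_g^0, orbital CFSE = -1.6Δₒ = -165 kJ/mol; plus 1 excess pair × P = +179 kJ/mol; total 14 kJ/mol.
Thus E(LS) − E(HS) = 76 kJ/mol.

76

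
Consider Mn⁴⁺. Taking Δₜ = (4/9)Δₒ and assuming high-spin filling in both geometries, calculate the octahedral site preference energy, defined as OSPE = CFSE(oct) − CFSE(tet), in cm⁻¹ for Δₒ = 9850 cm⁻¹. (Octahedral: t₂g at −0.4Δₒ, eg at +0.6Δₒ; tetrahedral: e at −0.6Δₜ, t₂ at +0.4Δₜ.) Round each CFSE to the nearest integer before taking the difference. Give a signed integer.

Mn⁴⁺: group 7, so d-count = 7 − 4 = 3.
In an octahedral site d³ (HS) is t2g^3 e_g^0, giving CFSE(oct) = -1.2Δₒ = -11820 cm⁻¹.
Tetrahedral e^2 t2^1 gives -0.8Δₜ = -0.8 × (4/9) × 9850 = -3502 cm⁻¹.
OSPE = CFSE(oct) − CFSE(tet) = -11820 − (-3502) = -8318 cm⁻¹.

-8318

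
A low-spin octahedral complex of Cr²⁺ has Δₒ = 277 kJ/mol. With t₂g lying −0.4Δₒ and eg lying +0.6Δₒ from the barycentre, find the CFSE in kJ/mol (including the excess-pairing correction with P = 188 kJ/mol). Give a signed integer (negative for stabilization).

-255

Cr sits in group 6; removing 2 electrons leaves Cr²⁺ with 6 − 2 = 4 d electrons.
The d⁴ electrons fill as t₂g⁴ eg⁰.
The orbital stabilization is -1.6Δₒ = -1.6 × 277 = -443 kJ/mol.
Pairing penalty: 1 pair vs 0 in the high-spin reference → 1 extra × P = 188 kJ/mol.
Overall CFSE = -443 + 188 = -255 kJ/mol.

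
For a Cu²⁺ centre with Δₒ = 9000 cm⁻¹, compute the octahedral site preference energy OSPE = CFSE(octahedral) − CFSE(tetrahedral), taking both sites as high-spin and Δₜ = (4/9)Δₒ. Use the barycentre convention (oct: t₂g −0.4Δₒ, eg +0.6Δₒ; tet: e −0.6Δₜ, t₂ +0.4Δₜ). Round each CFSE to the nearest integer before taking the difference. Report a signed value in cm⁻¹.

Cu sits in group 11; removing 2 electrons leaves Cu²⁺ with 11 − 2 = 9 d electrons.
In an octahedral site d⁹ (HS) is t2g^6 e_g^3, giving CFSE(oct) = -0.6Δₒ = -5400 cm⁻¹.
In a tetrahedral site the filling is e^4 t2^5: CFSE(tet) = -0.4Δₜ = -0.4 × (4/9)(9000) = -1600 cm⁻¹.
OSPE = -5400 − (-1600) = -3800 cm⁻¹.

-3800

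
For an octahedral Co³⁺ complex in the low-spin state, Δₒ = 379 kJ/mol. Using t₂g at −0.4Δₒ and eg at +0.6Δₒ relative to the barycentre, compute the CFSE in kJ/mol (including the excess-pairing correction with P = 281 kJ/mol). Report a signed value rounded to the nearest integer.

Co is in group 9, so Co³⁺ is d⁶ (9 − 3 = 6).
Electron filling gives t₂g⁶ eg⁰.
Orbital CFSE = 6(-0.4) + 0(0.6) = -2.4Δₒ = -2.4 × 379 = -910 kJ/mol.
Pairing penalty: 3 pairs vs 1 in the high-spin reference → 2 extra × P = 562 kJ/mol.
Net CFSE = -910 + 562 = -348 kJ/mol.

-348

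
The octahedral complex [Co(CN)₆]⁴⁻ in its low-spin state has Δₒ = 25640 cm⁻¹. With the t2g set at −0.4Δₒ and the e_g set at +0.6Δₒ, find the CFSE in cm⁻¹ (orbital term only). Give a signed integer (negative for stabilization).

Each CN⁻ contributes -1; 6 × (-1) = -6. With overall charge -4, Co is in the +2 oxidation state.
Co²⁺: group 9, so d-count = 9 − 2 = 7.
Electron filling gives t2g^6 e_g^1.
CFSE(orbital) = 6×(-0.4Δₒ) + 1×(0.6Δₒ) = -1.8Δₒ; with Δₒ = 25640 cm⁻¹ that is -46152 cm⁻¹.

-46152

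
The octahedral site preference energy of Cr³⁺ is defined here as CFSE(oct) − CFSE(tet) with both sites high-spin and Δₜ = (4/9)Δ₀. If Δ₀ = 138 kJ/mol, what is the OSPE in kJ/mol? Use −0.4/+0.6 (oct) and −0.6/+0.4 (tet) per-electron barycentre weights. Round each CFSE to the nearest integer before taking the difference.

Cr is in group 6, so Cr³⁺ is d³ (6 − 3 = 3).
In an octahedral site d³ (HS) is t2g^3 e_g^0, giving CFSE(oct) = -1.2Δ₀ = -166 kJ/mol.
Tetrahedral: e^2 t2^1, CFSE = 2(−0.6) + 1(+0.4) = -0.8Δₜ = -0.8 × (4/9) × 138 = -49 kJ/mol.
OSPE = CFSE(oct) − CFSE(tet) = -166 − (-49) = -117 kJ/mol.

-117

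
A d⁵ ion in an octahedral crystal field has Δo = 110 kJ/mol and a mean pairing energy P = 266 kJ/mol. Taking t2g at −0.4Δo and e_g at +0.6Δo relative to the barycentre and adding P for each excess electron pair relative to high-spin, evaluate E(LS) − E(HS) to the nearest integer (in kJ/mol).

In the high-spin limit (t2g^3 e_g^2) the orbital term is 0.0Δo = 0 kJ/mol, with no excess pairing.
Low-spin t2g^5 e_g^0 gives -2.0Δo = -220 kJ/mol, but forming 2 extra pairs costs 2P = 532 kJ/mol, so E(LS) = -220 + 532 = 312 kJ/mol.
Thus E(LS) − E(HS) = 312 kJ/mol.

312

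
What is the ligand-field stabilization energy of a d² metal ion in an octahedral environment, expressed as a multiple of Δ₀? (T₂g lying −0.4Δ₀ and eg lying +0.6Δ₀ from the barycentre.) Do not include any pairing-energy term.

-0.8 Δ₀

Configuration: t₂g² eg⁰.
CFSE = 2(-0.4Δ₀) + 0(0.6Δ₀) = -0.8Δ₀ + 0.0Δ₀ = -0.8Δ₀.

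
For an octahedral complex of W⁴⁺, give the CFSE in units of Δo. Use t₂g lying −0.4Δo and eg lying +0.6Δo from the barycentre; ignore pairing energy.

-0.8 Δo

W is in group 6, so W⁴⁺ is d² (6 − 4 = 2).
For octahedral d² the high- and low-spin configurations coincide.
Configuration: t₂g² eg⁰.
CFSE = 2(-0.4Δo) + 0(0.6Δo) = -0.8Δo + 0.0Δo = -0.8Δo.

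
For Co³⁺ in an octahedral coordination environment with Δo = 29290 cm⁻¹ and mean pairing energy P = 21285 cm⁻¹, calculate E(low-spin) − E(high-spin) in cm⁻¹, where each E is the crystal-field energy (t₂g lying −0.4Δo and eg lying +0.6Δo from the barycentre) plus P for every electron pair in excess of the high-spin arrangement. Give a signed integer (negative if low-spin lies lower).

-16010

Group 9 minus oxidation state +3 gives a d⁶ configuration for Co³⁺.
High-spin d⁶ fills as t₂g⁴ eg² with CFSE 4(−0.4) + 2(+0.6) = -0.4Δo = -11716 cm⁻¹.
Low-spin t₂g⁶ eg⁰ gives -2.4Δo = -70296 cm⁻¹, but forming 2 extra pairs costs 2P = 42570 cm⁻¹, so E(LS) = -70296 + 42570 = -27726 cm⁻¹.
Thus E(LS) − E(HS) = -16010 cm⁻¹.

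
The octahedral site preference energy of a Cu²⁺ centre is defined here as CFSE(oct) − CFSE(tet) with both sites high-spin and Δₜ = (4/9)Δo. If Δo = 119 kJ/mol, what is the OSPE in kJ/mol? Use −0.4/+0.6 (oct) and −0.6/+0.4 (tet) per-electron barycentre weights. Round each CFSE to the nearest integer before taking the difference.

Cu²⁺: group 11, so d-count = 11 − 2 = 9.
Octahedral high-spin t₂g⁶ eg³: CFSE = -0.6 × 119 = -71 kJ/mol.
Tetrahedral: e⁴ t₂⁵, CFSE = 4(−0.6) + 5(+0.4) = -0.4Δₜ = -0.4 × (4/9) × 119 = -21 kJ/mol.
OSPE = -71 − (-21) = -50 kJ/mol.

-50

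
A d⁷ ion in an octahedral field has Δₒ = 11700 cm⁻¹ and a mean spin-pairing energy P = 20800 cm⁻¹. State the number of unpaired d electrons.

With Δₒ < P the complex is high-spin.
Filling d⁷ accordingly: t₂g⁵ eg².
Unpaired electrons: 3.

3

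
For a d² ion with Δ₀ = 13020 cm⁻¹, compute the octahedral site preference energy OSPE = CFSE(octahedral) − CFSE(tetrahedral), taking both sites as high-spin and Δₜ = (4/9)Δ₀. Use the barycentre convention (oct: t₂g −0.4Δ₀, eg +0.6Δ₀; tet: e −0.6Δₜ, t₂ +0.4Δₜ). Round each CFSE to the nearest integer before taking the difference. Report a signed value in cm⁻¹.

-3472

Octahedral high-spin t2g^2 e_g^0: CFSE = -0.8 × 13020 = -10416 cm⁻¹.
Tetrahedral: e^2 t2^0, CFSE = 2(−0.6) + 0(+0.4) = -1.2Δₜ = -1.2 × (4/9) × 13020 = -6944 cm⁻¹.
Subtracting, OSPE = -10416 − (-6944) = -3472 cm⁻¹.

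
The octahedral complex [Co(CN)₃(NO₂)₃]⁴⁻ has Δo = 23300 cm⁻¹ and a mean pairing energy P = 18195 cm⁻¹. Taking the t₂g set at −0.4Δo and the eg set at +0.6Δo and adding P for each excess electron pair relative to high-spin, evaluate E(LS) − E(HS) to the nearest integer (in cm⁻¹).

Ligand charges: 3×(-1) from CN⁻ and 3×(-1) from NO₂⁻ sum to -6; with overall charge -4, Co is +2.
Co sits in group 9; removing 2 electrons leaves Co²⁺ with 9 − 2 = 7 d electrons.
In the high-spin limit (t₂g⁵ eg²) the orbital term is -0.8Δo = -18640 cm⁻¹, with no excess pairing.
Low-spin: t₂g⁶ eg¹, orbital CFSE = -1.8Δo = -41940 cm⁻¹; plus 1 excess pair × P = +18195 cm⁻¹; total -23745 cm⁻¹.
E(LS) − E(HS) = -23745 − (-18640) = -5105 cm⁻¹.

-5105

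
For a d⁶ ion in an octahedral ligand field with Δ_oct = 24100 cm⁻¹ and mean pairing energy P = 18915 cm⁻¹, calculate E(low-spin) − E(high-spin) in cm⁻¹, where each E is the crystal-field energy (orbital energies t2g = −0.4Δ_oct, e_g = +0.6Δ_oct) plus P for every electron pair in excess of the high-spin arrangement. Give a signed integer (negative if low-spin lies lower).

High-spin d⁶ fills as t2g^4 e_g^2 with CFSE 4(−0.4) + 2(+0.6) = -0.4Δ_oct = -9640 cm⁻¹.
Low-spin t2g^6 e_g^0 gives -2.4Δ_oct = -57840 cm⁻¹, but forming 2 extra pairs costs 2P = 37830 cm⁻¹, so E(LS) = -57840 + 37830 = -20010 cm⁻¹.
The difference is -20010 − (-9640) = -10370 cm⁻¹, so low-spin lies lower.

-10370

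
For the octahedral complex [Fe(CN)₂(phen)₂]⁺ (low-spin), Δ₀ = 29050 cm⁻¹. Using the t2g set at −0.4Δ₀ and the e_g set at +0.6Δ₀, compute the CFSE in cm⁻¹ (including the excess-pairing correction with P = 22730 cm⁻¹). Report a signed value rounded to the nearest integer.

-12640

Ligand charges: 2×(-1) from CN⁻ and 2×(+0) from phen sum to -2; with overall charge +1, Fe is +3.
Fe³⁺: group 8, so d-count = 8 − 3 = 5.
The d⁵ electrons fill as t2g^5 e_g^0.
Orbital CFSE = 5(-0.4) + 0(0.6) = -2.0Δ₀ = -2.0 × 29050 = -58100 cm⁻¹.
Pairing penalty: 2 pairs vs 0 in the high-spin reference → 2 extra × P = 45460 cm⁻¹.
Net CFSE = -58100 + 45460 = -12640 cm⁻¹.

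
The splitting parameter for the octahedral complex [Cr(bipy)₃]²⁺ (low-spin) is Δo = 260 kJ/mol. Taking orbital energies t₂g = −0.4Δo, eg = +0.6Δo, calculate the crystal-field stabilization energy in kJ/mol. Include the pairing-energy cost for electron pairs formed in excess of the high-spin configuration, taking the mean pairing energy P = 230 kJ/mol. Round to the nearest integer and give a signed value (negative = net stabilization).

bipy is neutral, so the +2 overall charge sits on Cr: oxidation state +2.
Group 6 minus oxidation state +2 gives a d⁴ configuration for Cr²⁺.
The d⁴ electrons fill as t₂g⁴ eg⁰.
The orbital stabilization is -1.6Δo = -1.6 × 260 = -416 kJ/mol.
Relative to high-spin t₂g³ eg¹ (0 paired), the low-spin configuration has 1 additional pair, contributing +1 × 230 = +230 kJ/mol.
Overall CFSE = -416 + 230 = -186 kJ/mol.

-186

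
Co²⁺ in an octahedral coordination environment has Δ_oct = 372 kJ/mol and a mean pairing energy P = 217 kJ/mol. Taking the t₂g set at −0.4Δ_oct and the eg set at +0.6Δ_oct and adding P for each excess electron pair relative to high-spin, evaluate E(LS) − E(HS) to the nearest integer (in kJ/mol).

-155

Co²⁺: group 9, so d-count = 9 − 2 = 7.
In the high-spin limit (t₂g⁵ eg²) the orbital term is -0.8Δ_oct = -298 kJ/mol, with no excess pairing.
Low-spin t₂g⁶ eg¹ gives -1.8Δ_oct = -670 kJ/mol, but forming 1 extra pair costs 1P = 217 kJ/mol, so E(LS) = -670 + 217 = -453 kJ/mol.
The difference is -453 − (-298) = -155 kJ/mol, so low-spin lies lower.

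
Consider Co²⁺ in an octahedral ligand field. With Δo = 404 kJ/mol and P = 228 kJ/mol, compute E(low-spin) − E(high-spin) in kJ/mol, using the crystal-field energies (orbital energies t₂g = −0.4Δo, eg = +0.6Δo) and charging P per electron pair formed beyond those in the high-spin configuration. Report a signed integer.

Co is in group 9, so Co²⁺ is d⁷ (9 − 2 = 7).
High-spin d⁷ fills as t₂g⁵ eg² with CFSE 5(−0.4) + 2(+0.6) = -0.8Δo = -323 kJ/mol.
Low-spin: t₂g⁶ eg¹, orbital CFSE = -1.8Δo = -727 kJ/mol; plus 1 excess pair × P = +228 kJ/mol; total -499 kJ/mol.
Thus E(LS) − E(HS) = -176 kJ/mol.

-176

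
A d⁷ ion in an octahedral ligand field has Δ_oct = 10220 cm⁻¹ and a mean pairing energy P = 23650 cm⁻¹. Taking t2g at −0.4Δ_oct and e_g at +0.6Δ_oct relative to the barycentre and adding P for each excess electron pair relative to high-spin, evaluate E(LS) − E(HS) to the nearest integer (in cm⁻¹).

13430

High-spin d⁷ fills as t2g^5 e_g^2 with CFSE 5(−0.4) + 2(+0.6) = -0.8Δ_oct = -8176 cm⁻¹.
Low-spin t2g^6 e_g^1 gives -1.8Δ_oct = -18396 cm⁻¹, but forming 1 extra pair costs 1P = 23650 cm⁻¹, so E(LS) = -18396 + 23650 = 5254 cm⁻¹.
The difference is 5254 − (-8176) = 13430 cm⁻¹, so high-spin lies lower.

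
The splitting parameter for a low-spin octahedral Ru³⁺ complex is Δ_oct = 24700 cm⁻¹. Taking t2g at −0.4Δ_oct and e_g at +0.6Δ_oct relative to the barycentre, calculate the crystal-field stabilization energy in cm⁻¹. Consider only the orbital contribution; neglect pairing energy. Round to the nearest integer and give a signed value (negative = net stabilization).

-49400

Ru sits in group 8; removing 3 electrons leaves Ru³⁺ with 8 − 3 = 5 d electrons.
Electron filling gives t2g^5 e_g^0.
CFSE(orbital) = 5×(-0.4Δ_oct) + 0×(0.6Δ_oct) = -2.0Δ_oct; with Δ_oct = 24700 cm⁻¹ that is -49400 cm⁻¹.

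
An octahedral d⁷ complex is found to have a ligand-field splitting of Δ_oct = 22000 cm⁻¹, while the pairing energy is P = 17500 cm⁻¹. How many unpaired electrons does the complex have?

Δ_oct > P, so pairing is preferred: the ground state is low-spin.
That gives t2g^6 e_g^1.
Unpaired electrons: 1.

1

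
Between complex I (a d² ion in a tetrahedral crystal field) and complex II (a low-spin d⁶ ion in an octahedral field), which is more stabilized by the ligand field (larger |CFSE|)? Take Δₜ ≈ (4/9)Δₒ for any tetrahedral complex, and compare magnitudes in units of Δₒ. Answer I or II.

I: With tetrahedral geometry the complex is necessarily high-spin; e^2 t2^0, CFSE = -1.2Δₜ ≈ -0.53Δₒ.
II: t₂g⁶ eg⁰, CFSE = -2.4Δₒ.
So II has the larger |CFSE|.

II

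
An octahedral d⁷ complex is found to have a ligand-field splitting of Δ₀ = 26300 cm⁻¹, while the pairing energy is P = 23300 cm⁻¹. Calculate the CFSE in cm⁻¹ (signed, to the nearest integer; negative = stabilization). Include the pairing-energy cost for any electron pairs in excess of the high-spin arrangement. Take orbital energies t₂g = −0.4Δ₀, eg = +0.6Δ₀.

With Δ₀ > P the complex is low-spin.
Filling d⁷ accordingly: t₂g⁶ eg¹.
Orbital CFSE = -1.8Δ₀ = -1.8 × 26300 = -47340 cm⁻¹.
Excess pairs vs high-spin: 3 − 2 = 1; pairing cost = +23300 cm⁻¹.
Net CFSE = -47340 + 23300 = -24040 cm⁻¹.

-24040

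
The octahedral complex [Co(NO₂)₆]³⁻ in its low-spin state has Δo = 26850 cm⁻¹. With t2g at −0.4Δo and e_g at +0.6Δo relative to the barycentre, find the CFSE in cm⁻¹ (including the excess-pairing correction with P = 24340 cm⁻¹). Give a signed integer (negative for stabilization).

-15760

Each NO₂⁻ contributes -1; 6 × (-1) = -6. With overall charge -3, Co is in the +3 oxidation state.
Co³⁺: group 9, so d-count = 9 − 3 = 6.
Configuration: t2g^6 e_g^0.
CFSE(orbital) = 6×(-0.4Δo) + 0×(0.6Δo) = -2.4Δo; with Δo = 26850 cm⁻¹ that is -64440 cm⁻¹.
High-spin d⁶ would be t2g^4 e_g^2 with 1 pair; low-spin has 3, so 2 excess pairs cost +2P = +48680 cm⁻¹.
Overall CFSE = -64440 + 48680 = -15760 cm⁻¹.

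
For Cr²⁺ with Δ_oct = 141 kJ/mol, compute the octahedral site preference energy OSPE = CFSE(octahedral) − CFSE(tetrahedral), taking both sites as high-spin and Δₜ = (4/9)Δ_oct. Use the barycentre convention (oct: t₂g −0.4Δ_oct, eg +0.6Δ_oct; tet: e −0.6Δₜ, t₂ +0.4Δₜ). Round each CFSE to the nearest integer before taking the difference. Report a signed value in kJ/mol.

Group 6 minus oxidation state +2 gives a d⁴ configuration for Cr²⁺.
Octahedral (high-spin): t₂g³ eg¹, CFSE = 3(−0.4) + 1(+0.6) = -0.6Δ_oct = -0.6 × 141 = -85 kJ/mol.
In a tetrahedral site the filling is e² t₂²: CFSE(tet) = -0.4Δₜ = -0.4 × (4/9)(141) = -25 kJ/mol.
OSPE = -85 − (-25) = -60 kJ/mol.

-60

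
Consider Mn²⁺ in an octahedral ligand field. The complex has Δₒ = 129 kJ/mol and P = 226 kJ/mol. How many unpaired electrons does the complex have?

5

Group 7 minus oxidation state +2 gives a d⁵ configuration for Mn²⁺.
Since Δₒ = 129 kJ/mol < P = 226 kJ/mol, the complex adopts the high-spin configuration.
Filling d⁵ accordingly: t2g^3 e_g^2.
Unpaired electrons: 5.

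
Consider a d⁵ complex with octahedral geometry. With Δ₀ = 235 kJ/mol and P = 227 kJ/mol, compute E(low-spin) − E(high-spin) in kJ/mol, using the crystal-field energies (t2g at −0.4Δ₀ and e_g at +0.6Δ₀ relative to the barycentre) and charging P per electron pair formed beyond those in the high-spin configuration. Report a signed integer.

High-spin d⁵ fills as t2g^3 e_g^2 with CFSE 3(−0.4) + 2(+0.6) = 0.0Δ₀ = 0 kJ/mol.
For low-spin the configuration is t2g^5 e_g^0: orbital energy -2.0 × 235 = -470 kJ/mol, and 2 additional pairs relative to high-spin add 454 kJ/mol, giving -16 kJ/mol.
E(LS) − E(HS) = -16 − (0) = -16 kJ/mol.

-16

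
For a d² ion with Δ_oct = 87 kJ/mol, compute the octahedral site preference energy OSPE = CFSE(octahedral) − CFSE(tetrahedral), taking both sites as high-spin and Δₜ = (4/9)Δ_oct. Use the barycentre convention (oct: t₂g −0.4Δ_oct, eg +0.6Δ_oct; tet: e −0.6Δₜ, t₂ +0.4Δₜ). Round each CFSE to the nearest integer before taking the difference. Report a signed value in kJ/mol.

Octahedral high-spin t₂g² eg⁰: CFSE = -0.8 × 87 = -70 kJ/mol.
In a tetrahedral site the filling is e² t₂⁰: CFSE(tet) = -1.2Δₜ = -1.2 × (4/9)(87) = -46 kJ/mol.
OSPE = CFSE(oct) − CFSE(tet) = -70 − (-46) = -24 kJ/mol.

-24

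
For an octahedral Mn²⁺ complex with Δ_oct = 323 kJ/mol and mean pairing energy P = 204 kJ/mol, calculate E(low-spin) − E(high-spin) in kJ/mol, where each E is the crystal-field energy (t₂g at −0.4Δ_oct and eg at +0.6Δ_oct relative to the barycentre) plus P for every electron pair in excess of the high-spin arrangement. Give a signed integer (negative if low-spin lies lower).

-238

Mn sits in group 7; removing 2 electrons leaves Mn²⁺ with 7 − 2 = 5 d electrons.
High-spin d⁵ fills as t₂g³ eg² with CFSE 3(−0.4) + 2(+0.6) = 0.0Δ_oct = 0 kJ/mol.
Low-spin t₂g⁵ eg⁰ gives -2.0Δ_oct = -646 kJ/mol, but forming 2 extra pairs costs 2P = 408 kJ/mol, so E(LS) = -646 + 408 = -238 kJ/mol.
Thus E(LS) − E(HS) = -238 kJ/mol.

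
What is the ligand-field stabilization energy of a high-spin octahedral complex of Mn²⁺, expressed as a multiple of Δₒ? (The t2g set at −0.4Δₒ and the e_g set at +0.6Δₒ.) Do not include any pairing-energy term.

0.0 Δₒ

Group 7 minus oxidation state +2 gives a d⁵ configuration for Mn²⁺.
Configuration: t2g^3 e_g^2.
CFSE = 3(-0.4Δₒ) + 2(0.6Δₒ) = -1.2Δₒ + 1.2Δₒ = 0.0Δₒ.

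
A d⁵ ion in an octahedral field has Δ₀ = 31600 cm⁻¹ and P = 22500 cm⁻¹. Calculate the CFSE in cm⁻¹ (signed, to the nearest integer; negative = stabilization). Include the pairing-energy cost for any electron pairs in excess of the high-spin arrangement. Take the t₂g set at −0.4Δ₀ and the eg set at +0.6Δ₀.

Δ₀ > P, so pairing is preferred: the ground state is low-spin.
Filling d⁵ accordingly: t₂g⁵ eg⁰.
Orbital CFSE = -2.0Δ₀ = -2.0 × 31600 = -63200 cm⁻¹.
Excess pairs vs high-spin: 2 − 0 = 2; pairing cost = +45000 cm⁻¹.
Net CFSE = -63200 + 45000 = -18200 cm⁻¹.

-18200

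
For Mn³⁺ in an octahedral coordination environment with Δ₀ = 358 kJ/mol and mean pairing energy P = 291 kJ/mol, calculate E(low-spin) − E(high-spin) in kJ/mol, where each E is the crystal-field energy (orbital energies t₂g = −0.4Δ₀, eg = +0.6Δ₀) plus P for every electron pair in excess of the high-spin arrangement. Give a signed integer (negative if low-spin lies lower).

Mn is in group 7, so Mn³⁺ is d⁴ (7 − 3 = 4).
High-spin: t₂g³ eg¹, CFSE = -0.6Δ₀ = -215 kJ/mol.
Low-spin: t₂g⁴ eg⁰, orbital CFSE = -1.6Δ₀ = -573 kJ/mol; plus 1 excess pair × P = +291 kJ/mol; total -282 kJ/mol.
E(LS) − E(HS) = -282 − (-215) = -67 kJ/mol.

-67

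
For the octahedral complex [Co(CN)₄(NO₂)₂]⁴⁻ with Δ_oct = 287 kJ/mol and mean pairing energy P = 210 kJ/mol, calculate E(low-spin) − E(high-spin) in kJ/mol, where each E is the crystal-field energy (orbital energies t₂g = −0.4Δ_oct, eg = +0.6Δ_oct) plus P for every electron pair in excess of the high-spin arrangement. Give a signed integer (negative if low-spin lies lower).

-77

Ligand charges: 4×(-1) from CN⁻ and 2×(-1) from NO₂⁻ sum to -6; with overall charge -4, Co is +2.
Co sits in group 9; removing 2 electrons leaves Co²⁺ with 9 − 2 = 7 d electrons.
High-spin: t₂g⁵ eg², CFSE = -0.8Δ_oct = -230 kJ/mol.
Low-spin: t₂g⁶ eg¹, orbital CFSE = -1.8Δ_oct = -517 kJ/mol; plus 1 excess pair × P = +210 kJ/mol; total -307 kJ/mol.
The difference is -307 − (-230) = -77 kJ/mol, so low-spin lies lower.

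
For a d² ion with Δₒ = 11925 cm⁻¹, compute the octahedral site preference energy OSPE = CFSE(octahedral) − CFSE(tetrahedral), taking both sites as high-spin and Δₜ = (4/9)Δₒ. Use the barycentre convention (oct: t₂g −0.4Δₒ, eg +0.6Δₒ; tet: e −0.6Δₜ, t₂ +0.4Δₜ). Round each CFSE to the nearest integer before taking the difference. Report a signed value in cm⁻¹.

Octahedral high-spin t₂g² eg⁰: CFSE = -0.8 × 11925 = -9540 cm⁻¹.
In a tetrahedral site the filling is e² t₂⁰: CFSE(tet) = -1.2Δₜ = -1.2 × (4/9)(11925) = -6360 cm⁻¹.
OSPE = -9540 − (-6360) = -3180 cm⁻¹.

-3180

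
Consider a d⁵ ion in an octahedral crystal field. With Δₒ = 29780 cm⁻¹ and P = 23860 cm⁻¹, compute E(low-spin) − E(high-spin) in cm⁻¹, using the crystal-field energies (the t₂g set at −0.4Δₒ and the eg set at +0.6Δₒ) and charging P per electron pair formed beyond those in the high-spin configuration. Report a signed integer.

-11840

High-spin d⁵ fills as t₂g³ eg² with CFSE 3(−0.4) + 2(+0.6) = 0.0Δₒ = 0 cm⁻¹.
For low-spin the configuration is t₂g⁵ eg⁰: orbital energy -2.0 × 29780 = -59560 cm⁻¹, and 2 additional pairs relative to high-spin add 47720 cm⁻¹, giving -11840 cm⁻¹.
The difference is -11840 − (0) = -11840 cm⁻¹, so low-spin lies lower.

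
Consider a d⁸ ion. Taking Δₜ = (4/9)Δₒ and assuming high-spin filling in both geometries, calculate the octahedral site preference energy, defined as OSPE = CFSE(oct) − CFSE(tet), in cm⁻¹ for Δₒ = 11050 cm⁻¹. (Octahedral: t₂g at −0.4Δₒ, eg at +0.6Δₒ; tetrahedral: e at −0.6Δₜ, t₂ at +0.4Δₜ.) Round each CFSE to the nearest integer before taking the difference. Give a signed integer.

In an octahedral site d⁸ (HS) is t₂g⁶ eg², giving CFSE(oct) = -1.2Δₒ = -13260 cm⁻¹.
Tetrahedral: e⁴ t₂⁴, CFSE = 4(−0.6) + 4(+0.4) = -0.8Δₜ = -0.8 × (4/9) × 11050 = -3929 cm⁻¹.
Subtracting, OSPE = -13260 − (-3929) = -9331 cm⁻¹.

-9331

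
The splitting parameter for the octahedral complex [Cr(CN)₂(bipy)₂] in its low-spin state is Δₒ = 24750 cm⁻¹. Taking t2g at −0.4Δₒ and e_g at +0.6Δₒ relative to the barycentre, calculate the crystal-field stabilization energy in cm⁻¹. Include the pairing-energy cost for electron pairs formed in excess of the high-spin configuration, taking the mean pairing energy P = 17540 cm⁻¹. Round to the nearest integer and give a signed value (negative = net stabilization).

Ligand charges: 2×(-1) from CN⁻ and 2×(+0) from bipy sum to -2; with overall charge +0, Cr is +2.
Cr is in group 6, so Cr²⁺ is d⁴ (6 − 2 = 4).
The d⁴ electrons fill as t2g^4 e_g^0.
CFSE(orbital) = 4×(-0.4Δₒ) + 0×(0.6Δₒ) = -1.6Δₒ; with Δₒ = 24750 cm⁻¹ that is -39600 cm⁻¹.
High-spin d⁴ would be t2g^3 e_g^1 with 0 pairs; low-spin has 1, so 1 excess pair costs +1P = +17540 cm⁻¹.
Net CFSE = -39600 + 17540 = -22060 cm⁻¹.

-22060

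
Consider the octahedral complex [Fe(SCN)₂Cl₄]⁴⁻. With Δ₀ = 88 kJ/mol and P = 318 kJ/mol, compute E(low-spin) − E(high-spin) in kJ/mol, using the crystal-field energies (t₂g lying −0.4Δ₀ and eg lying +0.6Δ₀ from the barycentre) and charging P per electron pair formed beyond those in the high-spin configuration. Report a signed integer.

Ligand charges: 2×(-1) from SCN⁻ and 4×(-1) from Cl⁻ sum to -6; with overall charge -4, Fe is +2.
Group 8 minus oxidation state +2 gives a d⁶ configuration for Fe²⁺.
High-spin: t₂g⁴ eg², CFSE = -0.4Δ₀ = -35 kJ/mol.
Low-spin t₂g⁶ eg⁰ gives -2.4Δ₀ = -211 kJ/mol, but forming 2 extra pairs costs 2P = 636 kJ/mol, so E(LS) = -211 + 636 = 425 kJ/mol.
The difference is 425 − (-35) = 460 kJ/mol, so high-spin lies lower.

460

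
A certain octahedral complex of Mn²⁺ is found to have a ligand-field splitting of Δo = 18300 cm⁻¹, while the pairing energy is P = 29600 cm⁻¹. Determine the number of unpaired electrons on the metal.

5

Mn is in group 7, so Mn²⁺ is d⁵ (7 − 2 = 5).
Since Δo = 18300 cm⁻¹ < P = 29600 cm⁻¹, the complex adopts the high-spin configuration.
That gives t2g^3 e_g^2.
Unpaired electrons: 5.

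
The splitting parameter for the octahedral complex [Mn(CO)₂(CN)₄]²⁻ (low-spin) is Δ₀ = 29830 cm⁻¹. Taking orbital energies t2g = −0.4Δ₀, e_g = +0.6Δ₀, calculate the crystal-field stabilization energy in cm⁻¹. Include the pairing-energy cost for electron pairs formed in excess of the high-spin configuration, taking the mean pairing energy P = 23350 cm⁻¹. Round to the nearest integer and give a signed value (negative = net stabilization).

-12960

Ligand charges: 2×(+0) from CO and 4×(-1) from CN⁻ sum to -4; with overall charge -2, Mn is +2.
Mn is in group 7, so Mn²⁺ is d⁵ (7 − 2 = 5).
The d⁵ electrons fill as t2g^5 e_g^0.
Orbital CFSE = 5(-0.4) + 0(0.6) = -2.0Δ₀ = -2.0 × 29830 = -59660 cm⁻¹.
Relative to high-spin t2g^3 e_g^2 (0 paired), the low-spin configuration has 2 additional pairs, contributing +2 × 23350 = +46700 cm⁻¹.
Net CFSE = -59660 + 46700 = -12960 cm⁻¹.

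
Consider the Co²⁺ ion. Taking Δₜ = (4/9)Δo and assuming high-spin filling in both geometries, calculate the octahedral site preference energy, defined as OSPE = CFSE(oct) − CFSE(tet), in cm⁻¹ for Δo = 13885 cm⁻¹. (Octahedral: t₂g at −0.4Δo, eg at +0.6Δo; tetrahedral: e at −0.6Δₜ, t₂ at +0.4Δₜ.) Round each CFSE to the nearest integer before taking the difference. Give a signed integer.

-3703

Co sits in group 9; removing 2 electrons leaves Co²⁺ with 9 − 2 = 7 d electrons.
Octahedral high-spin t₂g⁵ eg²: CFSE = -0.8 × 13885 = -11108 cm⁻¹.
Tetrahedral: e⁴ t₂³, CFSE = 4(−0.6) + 3(+0.4) = -1.2Δₜ = -1.2 × (4/9) × 13885 = -7405 cm⁻¹.
OSPE = -11108 − (-7405) = -3703 cm⁻¹.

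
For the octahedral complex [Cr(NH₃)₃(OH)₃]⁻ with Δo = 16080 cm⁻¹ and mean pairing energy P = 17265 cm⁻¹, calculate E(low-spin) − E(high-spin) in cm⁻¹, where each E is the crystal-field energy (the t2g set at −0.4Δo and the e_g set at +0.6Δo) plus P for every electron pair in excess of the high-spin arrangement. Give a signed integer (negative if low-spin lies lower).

1185

Ligand charges: 3×(+0) from NH₃ and 3×(-1) from OH⁻ sum to -3; with overall charge -1, Cr is +2.
Group 6 minus oxidation state +2 gives a d⁴ configuration for Cr²⁺.
High-spin d⁴ fills as t2g^3 e_g^1 with CFSE 3(−0.4) + 1(+0.6) = -0.6Δo = -9648 cm⁻¹.
Low-spin t2g^4 e_g^0 gives -1.6Δo = -25728 cm⁻¹, but forming 1 extra pair costs 1P = 17265 cm⁻¹, so E(LS) = -25728 + 17265 = -8463 cm⁻¹.
E(LS) − E(HS) = -8463 − (-9648) = 1185 cm⁻¹.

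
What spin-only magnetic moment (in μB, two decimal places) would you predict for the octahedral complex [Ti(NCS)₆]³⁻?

Each NCS⁻ contributes -1; 6 × (-1) = -6. With overall charge -3, Ti is in the +3 oxidation state.
Group 4 minus oxidation state +3 gives a d¹ configuration for Ti³⁺.
For octahedral d¹ the high- and low-spin configurations coincide.
Configuration: t₂g¹ eg⁰ → 1 unpaired electron.
μ(spin-only) = √[1(1+2)] = √3 ≈ 1.73 μB.

1.73 μB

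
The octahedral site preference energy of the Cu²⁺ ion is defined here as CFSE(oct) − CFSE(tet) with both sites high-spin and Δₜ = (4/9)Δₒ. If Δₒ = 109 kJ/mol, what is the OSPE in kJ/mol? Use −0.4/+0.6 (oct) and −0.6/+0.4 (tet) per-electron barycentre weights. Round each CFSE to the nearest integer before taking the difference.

-46

Cu is in group 11, so Cu²⁺ is d⁹ (11 − 2 = 9).
In an octahedral site d⁹ (HS) is t₂g⁶ eg³, giving CFSE(oct) = -0.6Δₒ = -65 kJ/mol.
In a tetrahedral site the filling is e⁴ t₂⁵: CFSE(tet) = -0.4Δₜ = -0.4 × (4/9)(109) = -19 kJ/mol.
OSPE = -65 − (-19) = -46 kJ/mol.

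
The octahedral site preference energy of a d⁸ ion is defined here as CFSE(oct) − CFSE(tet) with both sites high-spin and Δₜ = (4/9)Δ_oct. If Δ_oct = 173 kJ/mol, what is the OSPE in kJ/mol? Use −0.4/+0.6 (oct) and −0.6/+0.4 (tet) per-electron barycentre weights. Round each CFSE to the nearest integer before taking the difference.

In an octahedral site d⁸ (HS) is t₂g⁶ eg², giving CFSE(oct) = -1.2Δ_oct = -208 kJ/mol.
Tetrahedral: e⁴ t₂⁴, CFSE = 4(−0.6) + 4(+0.4) = -0.8Δₜ = -0.8 × (4/9) × 173 = -62 kJ/mol.
Subtracting, OSPE = -208 − (-62) = -146 kJ/mol.

-146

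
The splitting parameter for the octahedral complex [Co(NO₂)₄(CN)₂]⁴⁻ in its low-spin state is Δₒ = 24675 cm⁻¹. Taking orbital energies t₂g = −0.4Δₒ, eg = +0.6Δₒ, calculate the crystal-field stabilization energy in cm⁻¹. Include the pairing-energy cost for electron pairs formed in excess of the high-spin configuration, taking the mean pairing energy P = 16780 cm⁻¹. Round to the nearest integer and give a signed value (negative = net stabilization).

Ligand charges: 4×(-1) from NO₂⁻ and 2×(-1) from CN⁻ sum to -6; with overall charge -4, Co is +2.
Co²⁺: group 9, so d-count = 9 − 2 = 7.
Configuration: t₂g⁶ eg¹.
Orbital CFSE = 6(-0.4) + 1(0.6) = -1.8Δₒ = -1.8 × 24675 = -44415 cm⁻¹.
Pairing penalty: 3 pairs vs 2 in the high-spin reference → 1 extra × P = 16780 cm⁻¹.
Overall CFSE = -44415 + 16780 = -27635 cm⁻¹.

-27635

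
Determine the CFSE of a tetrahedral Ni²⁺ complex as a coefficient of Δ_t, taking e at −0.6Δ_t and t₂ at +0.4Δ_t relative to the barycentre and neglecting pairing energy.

-0.8 Δ_t

Ni is in group 10, so Ni²⁺ is d⁸ (10 − 2 = 8).
Tetrahedral splitting is small, so the complex is high-spin.
Configuration: e⁴ t₂⁴.
CFSE = 4(-0.6Δ_t) + 4(0.4Δ_t) = -2.4Δ_t + 1.6Δ_t = -0.8Δ_t.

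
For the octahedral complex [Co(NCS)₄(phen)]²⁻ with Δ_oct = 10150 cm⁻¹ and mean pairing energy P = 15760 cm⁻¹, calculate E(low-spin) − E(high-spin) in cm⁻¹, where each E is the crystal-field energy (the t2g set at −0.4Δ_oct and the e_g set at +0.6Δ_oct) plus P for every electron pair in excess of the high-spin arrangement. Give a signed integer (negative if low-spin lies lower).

Ligand charges: 4×(-1) from NCS⁻ and 1×(+0) from phen sum to -4; with overall charge -2, Co is +2.
Co²⁺: group 9, so d-count = 9 − 2 = 7.
High-spin d⁷ fills as t2g^5 e_g^2 with CFSE 5(−0.4) + 2(+0.6) = -0.8Δ_oct = -8120 cm⁻¹.
For low-spin the configuration is t2g^6 e_g^1: orbital energy -1.8 × 10150 = -18270 cm⁻¹, and 1 additional pair relative to high-spin adds 15760 cm⁻¹, giving -2510 cm⁻¹.
The difference is -2510 − (-8120) = 5610 cm⁻¹, so high-spin lies lower.

5610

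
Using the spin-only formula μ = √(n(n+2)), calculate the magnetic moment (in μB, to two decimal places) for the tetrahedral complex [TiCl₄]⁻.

1.73 μB

Each Cl⁻ contributes -1; 4 × (-1) = -4. With overall charge -1, Ti is in the +3 oxidation state.
Group 4 minus oxidation state +3 gives a d¹ configuration for Ti³⁺.
With tetrahedral geometry the complex is necessarily high-spin.
Configuration: e¹ t₂⁰ → 1 unpaired electron.
μ(spin-only) = √[1(1+2)] = √3 ≈ 1.73 μB.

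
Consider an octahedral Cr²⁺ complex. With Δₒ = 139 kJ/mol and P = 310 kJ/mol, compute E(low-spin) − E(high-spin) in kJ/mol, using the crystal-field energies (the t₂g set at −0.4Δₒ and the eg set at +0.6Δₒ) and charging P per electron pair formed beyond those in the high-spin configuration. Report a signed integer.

Cr is in group 6, so Cr²⁺ is d⁴ (6 − 2 = 4).
High-spin d⁴ fills as t₂g³ eg¹ with CFSE 3(−0.4) + 1(+0.6) = -0.6Δₒ = -83 kJ/mol.
For low-spin the configuration is t₂g⁴ eg⁰: orbital energy -1.6 × 139 = -222 kJ/mol, and 1 additional pair relative to high-spin adds 310 kJ/mol, giving 88 kJ/mol.
Thus E(LS) − E(HS) = 171 kJ/mol.

171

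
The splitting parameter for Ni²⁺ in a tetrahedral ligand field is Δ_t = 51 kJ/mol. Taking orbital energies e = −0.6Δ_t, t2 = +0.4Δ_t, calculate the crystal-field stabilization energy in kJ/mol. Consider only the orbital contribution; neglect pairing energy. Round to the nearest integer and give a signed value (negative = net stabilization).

-41

Ni is in group 10, so Ni²⁺ is d⁸ (10 − 2 = 8).
Tetrahedral splitting is small, so the complex is high-spin.
The d⁸ electrons fill as e^4 t2^4.
The orbital stabilization is -0.8Δ_t = -0.8 × 51 = -41 kJ/mol.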